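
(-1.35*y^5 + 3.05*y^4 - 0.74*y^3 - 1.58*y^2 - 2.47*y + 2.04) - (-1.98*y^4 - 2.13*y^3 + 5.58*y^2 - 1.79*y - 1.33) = -1.35*y^5 + 5.03*y^4 + 1.39*y^3 - 7.16*y^2 - 0.68*y + 3.37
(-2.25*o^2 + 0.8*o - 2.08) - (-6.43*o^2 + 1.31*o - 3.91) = 4.18*o^2 - 0.51*o + 1.83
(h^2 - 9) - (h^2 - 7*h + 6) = 7*h - 15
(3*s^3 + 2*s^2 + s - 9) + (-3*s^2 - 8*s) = 3*s^3 - s^2 - 7*s - 9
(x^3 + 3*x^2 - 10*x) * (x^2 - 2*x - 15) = x^5 + x^4 - 31*x^3 - 25*x^2 + 150*x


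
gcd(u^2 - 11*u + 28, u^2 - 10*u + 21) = u - 7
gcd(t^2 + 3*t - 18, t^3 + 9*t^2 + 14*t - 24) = t + 6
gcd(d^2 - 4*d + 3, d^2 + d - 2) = d - 1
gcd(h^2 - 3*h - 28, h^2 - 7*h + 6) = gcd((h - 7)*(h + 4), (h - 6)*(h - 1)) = 1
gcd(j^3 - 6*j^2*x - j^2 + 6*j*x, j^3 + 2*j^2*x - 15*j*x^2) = j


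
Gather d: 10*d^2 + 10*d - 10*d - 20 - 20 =10*d^2 - 40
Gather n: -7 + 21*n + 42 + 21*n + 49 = 42*n + 84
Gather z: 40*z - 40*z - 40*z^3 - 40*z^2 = -40*z^3 - 40*z^2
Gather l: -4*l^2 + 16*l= -4*l^2 + 16*l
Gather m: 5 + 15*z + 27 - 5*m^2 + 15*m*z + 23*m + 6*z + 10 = -5*m^2 + m*(15*z + 23) + 21*z + 42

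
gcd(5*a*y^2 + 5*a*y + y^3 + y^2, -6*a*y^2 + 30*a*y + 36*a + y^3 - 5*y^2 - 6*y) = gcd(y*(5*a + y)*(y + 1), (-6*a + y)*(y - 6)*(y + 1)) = y + 1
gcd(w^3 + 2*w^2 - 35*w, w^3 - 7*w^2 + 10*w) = w^2 - 5*w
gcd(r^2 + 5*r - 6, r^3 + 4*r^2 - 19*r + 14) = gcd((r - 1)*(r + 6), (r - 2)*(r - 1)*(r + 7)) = r - 1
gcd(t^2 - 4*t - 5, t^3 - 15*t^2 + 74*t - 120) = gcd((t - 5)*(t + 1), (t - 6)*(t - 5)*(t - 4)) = t - 5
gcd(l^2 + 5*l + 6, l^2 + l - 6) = l + 3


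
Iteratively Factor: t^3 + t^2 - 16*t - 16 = (t + 1)*(t^2 - 16) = (t + 1)*(t + 4)*(t - 4)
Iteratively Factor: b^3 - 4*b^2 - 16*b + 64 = (b - 4)*(b^2 - 16) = (b - 4)^2*(b + 4)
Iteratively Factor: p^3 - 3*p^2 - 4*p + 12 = (p + 2)*(p^2 - 5*p + 6) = (p - 2)*(p + 2)*(p - 3)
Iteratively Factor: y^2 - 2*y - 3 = (y - 3)*(y + 1)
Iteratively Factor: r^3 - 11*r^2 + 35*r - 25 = (r - 5)*(r^2 - 6*r + 5) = (r - 5)*(r - 1)*(r - 5)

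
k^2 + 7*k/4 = k*(k + 7/4)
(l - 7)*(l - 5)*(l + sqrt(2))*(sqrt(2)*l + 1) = sqrt(2)*l^4 - 12*sqrt(2)*l^3 + 3*l^3 - 36*l^2 + 36*sqrt(2)*l^2 - 12*sqrt(2)*l + 105*l + 35*sqrt(2)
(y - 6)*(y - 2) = y^2 - 8*y + 12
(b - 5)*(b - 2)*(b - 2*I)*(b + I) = b^4 - 7*b^3 - I*b^3 + 12*b^2 + 7*I*b^2 - 14*b - 10*I*b + 20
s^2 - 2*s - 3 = (s - 3)*(s + 1)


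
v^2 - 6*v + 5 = (v - 5)*(v - 1)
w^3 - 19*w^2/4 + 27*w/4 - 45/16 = (w - 5/2)*(w - 3/2)*(w - 3/4)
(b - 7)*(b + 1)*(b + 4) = b^3 - 2*b^2 - 31*b - 28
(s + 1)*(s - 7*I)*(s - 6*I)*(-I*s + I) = -I*s^4 - 13*s^3 + 43*I*s^2 + 13*s - 42*I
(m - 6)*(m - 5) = m^2 - 11*m + 30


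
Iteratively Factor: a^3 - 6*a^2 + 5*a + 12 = (a + 1)*(a^2 - 7*a + 12) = (a - 4)*(a + 1)*(a - 3)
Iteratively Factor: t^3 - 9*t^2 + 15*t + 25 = (t + 1)*(t^2 - 10*t + 25) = (t - 5)*(t + 1)*(t - 5)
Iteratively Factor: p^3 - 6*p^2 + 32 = (p - 4)*(p^2 - 2*p - 8) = (p - 4)*(p + 2)*(p - 4)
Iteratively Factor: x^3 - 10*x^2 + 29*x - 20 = (x - 4)*(x^2 - 6*x + 5) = (x - 5)*(x - 4)*(x - 1)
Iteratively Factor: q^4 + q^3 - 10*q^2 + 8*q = (q - 1)*(q^3 + 2*q^2 - 8*q) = q*(q - 1)*(q^2 + 2*q - 8) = q*(q - 2)*(q - 1)*(q + 4)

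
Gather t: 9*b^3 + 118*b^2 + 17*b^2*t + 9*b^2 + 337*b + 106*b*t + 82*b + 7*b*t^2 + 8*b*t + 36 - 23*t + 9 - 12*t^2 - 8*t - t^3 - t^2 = 9*b^3 + 127*b^2 + 419*b - t^3 + t^2*(7*b - 13) + t*(17*b^2 + 114*b - 31) + 45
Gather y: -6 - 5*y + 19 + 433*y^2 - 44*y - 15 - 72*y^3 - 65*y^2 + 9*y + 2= -72*y^3 + 368*y^2 - 40*y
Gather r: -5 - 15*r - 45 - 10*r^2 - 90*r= -10*r^2 - 105*r - 50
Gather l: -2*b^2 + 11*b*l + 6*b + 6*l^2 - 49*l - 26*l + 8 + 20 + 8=-2*b^2 + 6*b + 6*l^2 + l*(11*b - 75) + 36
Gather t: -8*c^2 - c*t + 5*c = -8*c^2 - c*t + 5*c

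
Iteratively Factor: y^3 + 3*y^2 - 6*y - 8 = (y + 4)*(y^2 - y - 2) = (y + 1)*(y + 4)*(y - 2)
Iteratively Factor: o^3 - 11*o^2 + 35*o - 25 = (o - 5)*(o^2 - 6*o + 5) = (o - 5)^2*(o - 1)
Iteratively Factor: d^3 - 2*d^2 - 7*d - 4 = (d + 1)*(d^2 - 3*d - 4) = (d + 1)^2*(d - 4)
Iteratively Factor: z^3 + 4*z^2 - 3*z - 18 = (z + 3)*(z^2 + z - 6) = (z + 3)^2*(z - 2)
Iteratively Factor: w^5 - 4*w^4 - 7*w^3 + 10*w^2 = (w + 2)*(w^4 - 6*w^3 + 5*w^2) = (w - 5)*(w + 2)*(w^3 - w^2) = w*(w - 5)*(w + 2)*(w^2 - w) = w*(w - 5)*(w - 1)*(w + 2)*(w)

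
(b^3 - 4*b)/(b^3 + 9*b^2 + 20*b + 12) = b*(b - 2)/(b^2 + 7*b + 6)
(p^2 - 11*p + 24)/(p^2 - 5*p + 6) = (p - 8)/(p - 2)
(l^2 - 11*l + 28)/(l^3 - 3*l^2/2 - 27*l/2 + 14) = 2*(l - 7)/(2*l^2 + 5*l - 7)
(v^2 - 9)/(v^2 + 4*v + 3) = (v - 3)/(v + 1)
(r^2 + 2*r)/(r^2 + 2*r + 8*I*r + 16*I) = r/(r + 8*I)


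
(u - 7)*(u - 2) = u^2 - 9*u + 14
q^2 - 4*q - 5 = (q - 5)*(q + 1)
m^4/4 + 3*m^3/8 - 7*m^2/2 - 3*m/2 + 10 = (m/4 + 1)*(m - 5/2)*(m - 2)*(m + 2)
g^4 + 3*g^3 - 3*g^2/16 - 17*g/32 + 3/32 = (g - 1/4)^2*(g + 1/2)*(g + 3)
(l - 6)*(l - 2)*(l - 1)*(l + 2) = l^4 - 7*l^3 + 2*l^2 + 28*l - 24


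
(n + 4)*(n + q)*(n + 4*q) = n^3 + 5*n^2*q + 4*n^2 + 4*n*q^2 + 20*n*q + 16*q^2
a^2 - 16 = (a - 4)*(a + 4)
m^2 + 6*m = m*(m + 6)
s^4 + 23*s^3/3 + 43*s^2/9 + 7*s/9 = s*(s + 1/3)^2*(s + 7)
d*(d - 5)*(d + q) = d^3 + d^2*q - 5*d^2 - 5*d*q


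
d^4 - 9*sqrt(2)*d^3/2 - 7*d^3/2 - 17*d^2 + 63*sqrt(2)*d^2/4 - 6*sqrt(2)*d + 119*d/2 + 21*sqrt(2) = (d - 7/2)*(d - 6*sqrt(2))*(d + sqrt(2)/2)*(d + sqrt(2))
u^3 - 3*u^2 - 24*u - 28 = (u - 7)*(u + 2)^2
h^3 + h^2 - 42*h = h*(h - 6)*(h + 7)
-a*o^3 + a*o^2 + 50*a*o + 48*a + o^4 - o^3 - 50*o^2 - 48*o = (-a + o)*(o - 8)*(o + 1)*(o + 6)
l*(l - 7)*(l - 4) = l^3 - 11*l^2 + 28*l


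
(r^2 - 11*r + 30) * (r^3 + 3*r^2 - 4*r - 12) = r^5 - 8*r^4 - 7*r^3 + 122*r^2 + 12*r - 360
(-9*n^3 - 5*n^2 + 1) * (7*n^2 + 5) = -63*n^5 - 35*n^4 - 45*n^3 - 18*n^2 + 5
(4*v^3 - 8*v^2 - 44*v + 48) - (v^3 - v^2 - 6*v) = 3*v^3 - 7*v^2 - 38*v + 48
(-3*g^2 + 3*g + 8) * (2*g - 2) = -6*g^3 + 12*g^2 + 10*g - 16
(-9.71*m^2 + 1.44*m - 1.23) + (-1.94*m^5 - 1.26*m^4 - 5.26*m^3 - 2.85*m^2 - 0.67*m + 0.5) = -1.94*m^5 - 1.26*m^4 - 5.26*m^3 - 12.56*m^2 + 0.77*m - 0.73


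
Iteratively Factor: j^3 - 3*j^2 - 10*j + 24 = (j - 4)*(j^2 + j - 6) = (j - 4)*(j - 2)*(j + 3)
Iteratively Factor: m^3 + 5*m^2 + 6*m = (m)*(m^2 + 5*m + 6) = m*(m + 2)*(m + 3)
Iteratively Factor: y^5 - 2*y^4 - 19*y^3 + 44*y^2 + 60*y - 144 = (y + 2)*(y^4 - 4*y^3 - 11*y^2 + 66*y - 72) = (y - 3)*(y + 2)*(y^3 - y^2 - 14*y + 24) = (y - 3)^2*(y + 2)*(y^2 + 2*y - 8) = (y - 3)^2*(y + 2)*(y + 4)*(y - 2)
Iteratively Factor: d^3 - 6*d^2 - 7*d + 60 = (d - 5)*(d^2 - d - 12) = (d - 5)*(d - 4)*(d + 3)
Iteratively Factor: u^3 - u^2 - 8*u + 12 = (u - 2)*(u^2 + u - 6) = (u - 2)^2*(u + 3)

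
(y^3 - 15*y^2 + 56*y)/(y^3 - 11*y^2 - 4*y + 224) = y/(y + 4)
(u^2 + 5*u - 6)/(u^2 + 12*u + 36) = (u - 1)/(u + 6)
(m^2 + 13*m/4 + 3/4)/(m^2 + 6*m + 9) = (m + 1/4)/(m + 3)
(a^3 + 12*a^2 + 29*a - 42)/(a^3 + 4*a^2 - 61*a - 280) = (a^2 + 5*a - 6)/(a^2 - 3*a - 40)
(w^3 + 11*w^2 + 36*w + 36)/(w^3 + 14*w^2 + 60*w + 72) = (w + 3)/(w + 6)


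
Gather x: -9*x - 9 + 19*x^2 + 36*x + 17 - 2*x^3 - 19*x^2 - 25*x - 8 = -2*x^3 + 2*x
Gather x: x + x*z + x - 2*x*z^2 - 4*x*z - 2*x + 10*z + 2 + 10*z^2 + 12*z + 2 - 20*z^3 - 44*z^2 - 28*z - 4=x*(-2*z^2 - 3*z) - 20*z^3 - 34*z^2 - 6*z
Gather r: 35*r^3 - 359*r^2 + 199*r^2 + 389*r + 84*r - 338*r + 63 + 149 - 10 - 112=35*r^3 - 160*r^2 + 135*r + 90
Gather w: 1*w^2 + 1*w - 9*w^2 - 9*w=-8*w^2 - 8*w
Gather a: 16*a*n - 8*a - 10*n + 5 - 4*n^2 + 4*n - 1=a*(16*n - 8) - 4*n^2 - 6*n + 4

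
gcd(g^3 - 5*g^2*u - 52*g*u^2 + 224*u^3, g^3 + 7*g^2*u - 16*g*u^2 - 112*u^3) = -g^2 - 3*g*u + 28*u^2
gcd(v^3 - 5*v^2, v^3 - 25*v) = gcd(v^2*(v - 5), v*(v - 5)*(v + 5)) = v^2 - 5*v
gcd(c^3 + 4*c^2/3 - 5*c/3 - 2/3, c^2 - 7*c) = 1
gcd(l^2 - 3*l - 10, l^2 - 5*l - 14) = l + 2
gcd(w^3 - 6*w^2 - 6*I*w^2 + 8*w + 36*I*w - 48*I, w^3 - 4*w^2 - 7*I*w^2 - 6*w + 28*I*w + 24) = w^2 + w*(-4 - 6*I) + 24*I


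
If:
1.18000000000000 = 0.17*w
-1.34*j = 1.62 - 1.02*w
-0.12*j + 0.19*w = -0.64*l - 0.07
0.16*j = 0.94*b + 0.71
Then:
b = -0.06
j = 4.07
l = -1.41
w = 6.94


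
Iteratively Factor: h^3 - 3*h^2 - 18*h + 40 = (h - 5)*(h^2 + 2*h - 8) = (h - 5)*(h - 2)*(h + 4)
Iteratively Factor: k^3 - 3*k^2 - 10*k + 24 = (k - 4)*(k^2 + k - 6) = (k - 4)*(k - 2)*(k + 3)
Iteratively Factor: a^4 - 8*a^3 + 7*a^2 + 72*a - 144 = (a - 3)*(a^3 - 5*a^2 - 8*a + 48) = (a - 3)*(a + 3)*(a^2 - 8*a + 16) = (a - 4)*(a - 3)*(a + 3)*(a - 4)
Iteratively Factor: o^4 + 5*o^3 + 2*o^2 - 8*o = (o - 1)*(o^3 + 6*o^2 + 8*o) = (o - 1)*(o + 2)*(o^2 + 4*o) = o*(o - 1)*(o + 2)*(o + 4)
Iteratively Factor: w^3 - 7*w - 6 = (w + 1)*(w^2 - w - 6) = (w - 3)*(w + 1)*(w + 2)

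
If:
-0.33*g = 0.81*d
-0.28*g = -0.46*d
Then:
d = 0.00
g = 0.00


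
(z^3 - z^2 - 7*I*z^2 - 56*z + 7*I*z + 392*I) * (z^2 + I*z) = z^5 - z^4 - 6*I*z^4 - 49*z^3 + 6*I*z^3 - 7*z^2 + 336*I*z^2 - 392*z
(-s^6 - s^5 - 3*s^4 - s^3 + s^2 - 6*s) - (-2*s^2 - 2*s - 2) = -s^6 - s^5 - 3*s^4 - s^3 + 3*s^2 - 4*s + 2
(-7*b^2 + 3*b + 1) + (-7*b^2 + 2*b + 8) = -14*b^2 + 5*b + 9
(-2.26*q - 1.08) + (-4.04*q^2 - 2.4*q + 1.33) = -4.04*q^2 - 4.66*q + 0.25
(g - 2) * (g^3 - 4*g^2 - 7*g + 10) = g^4 - 6*g^3 + g^2 + 24*g - 20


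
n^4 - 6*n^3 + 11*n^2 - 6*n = n*(n - 3)*(n - 2)*(n - 1)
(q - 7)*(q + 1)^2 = q^3 - 5*q^2 - 13*q - 7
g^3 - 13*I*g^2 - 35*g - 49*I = (g - 7*I)^2*(g + I)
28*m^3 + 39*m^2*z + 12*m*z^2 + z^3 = (m + z)*(4*m + z)*(7*m + z)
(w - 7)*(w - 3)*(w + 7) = w^3 - 3*w^2 - 49*w + 147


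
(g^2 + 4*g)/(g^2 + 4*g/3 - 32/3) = 3*g/(3*g - 8)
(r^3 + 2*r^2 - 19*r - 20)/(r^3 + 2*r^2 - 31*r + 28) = (r^2 + 6*r + 5)/(r^2 + 6*r - 7)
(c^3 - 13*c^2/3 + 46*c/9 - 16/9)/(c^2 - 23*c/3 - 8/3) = (-9*c^3 + 39*c^2 - 46*c + 16)/(3*(-3*c^2 + 23*c + 8))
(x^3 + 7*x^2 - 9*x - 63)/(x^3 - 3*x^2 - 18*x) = (x^2 + 4*x - 21)/(x*(x - 6))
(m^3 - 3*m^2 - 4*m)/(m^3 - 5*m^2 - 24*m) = (-m^2 + 3*m + 4)/(-m^2 + 5*m + 24)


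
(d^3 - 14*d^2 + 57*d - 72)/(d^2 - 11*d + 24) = d - 3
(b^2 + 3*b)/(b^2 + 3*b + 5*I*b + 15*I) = b/(b + 5*I)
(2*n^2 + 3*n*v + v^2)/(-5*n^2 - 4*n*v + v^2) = (2*n + v)/(-5*n + v)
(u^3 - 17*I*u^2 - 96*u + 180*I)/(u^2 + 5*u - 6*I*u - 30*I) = (u^2 - 11*I*u - 30)/(u + 5)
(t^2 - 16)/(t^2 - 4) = (t^2 - 16)/(t^2 - 4)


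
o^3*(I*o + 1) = I*o^4 + o^3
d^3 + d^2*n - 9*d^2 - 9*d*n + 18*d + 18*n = (d - 6)*(d - 3)*(d + n)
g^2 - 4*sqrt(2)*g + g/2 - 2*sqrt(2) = (g + 1/2)*(g - 4*sqrt(2))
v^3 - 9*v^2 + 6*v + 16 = (v - 8)*(v - 2)*(v + 1)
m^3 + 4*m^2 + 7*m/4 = m*(m + 1/2)*(m + 7/2)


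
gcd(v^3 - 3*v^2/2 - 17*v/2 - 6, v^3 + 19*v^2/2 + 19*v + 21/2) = v^2 + 5*v/2 + 3/2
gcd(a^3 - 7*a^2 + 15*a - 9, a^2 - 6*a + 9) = a^2 - 6*a + 9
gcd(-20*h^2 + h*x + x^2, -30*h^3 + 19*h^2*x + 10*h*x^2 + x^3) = 5*h + x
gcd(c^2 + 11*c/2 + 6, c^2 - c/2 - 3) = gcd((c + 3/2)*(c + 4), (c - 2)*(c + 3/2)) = c + 3/2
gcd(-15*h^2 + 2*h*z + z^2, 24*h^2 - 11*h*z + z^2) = -3*h + z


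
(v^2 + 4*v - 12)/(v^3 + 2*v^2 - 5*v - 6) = (v + 6)/(v^2 + 4*v + 3)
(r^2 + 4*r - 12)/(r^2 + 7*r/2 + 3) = 2*(r^2 + 4*r - 12)/(2*r^2 + 7*r + 6)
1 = 1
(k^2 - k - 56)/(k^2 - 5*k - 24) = (k + 7)/(k + 3)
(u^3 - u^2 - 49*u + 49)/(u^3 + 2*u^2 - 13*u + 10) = (u^2 - 49)/(u^2 + 3*u - 10)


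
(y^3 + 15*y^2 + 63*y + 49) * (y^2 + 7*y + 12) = y^5 + 22*y^4 + 180*y^3 + 670*y^2 + 1099*y + 588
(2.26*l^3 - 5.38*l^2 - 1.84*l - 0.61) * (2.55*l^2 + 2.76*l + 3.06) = 5.763*l^5 - 7.4814*l^4 - 12.6252*l^3 - 23.0967*l^2 - 7.314*l - 1.8666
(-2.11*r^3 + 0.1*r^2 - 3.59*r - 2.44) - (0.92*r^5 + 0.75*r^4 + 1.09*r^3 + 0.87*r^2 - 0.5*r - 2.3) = -0.92*r^5 - 0.75*r^4 - 3.2*r^3 - 0.77*r^2 - 3.09*r - 0.14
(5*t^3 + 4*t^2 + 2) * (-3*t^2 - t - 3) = -15*t^5 - 17*t^4 - 19*t^3 - 18*t^2 - 2*t - 6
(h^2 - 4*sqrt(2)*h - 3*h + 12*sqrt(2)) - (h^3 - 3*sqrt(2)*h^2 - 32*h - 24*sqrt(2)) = -h^3 + h^2 + 3*sqrt(2)*h^2 - 4*sqrt(2)*h + 29*h + 36*sqrt(2)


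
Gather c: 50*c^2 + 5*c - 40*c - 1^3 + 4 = 50*c^2 - 35*c + 3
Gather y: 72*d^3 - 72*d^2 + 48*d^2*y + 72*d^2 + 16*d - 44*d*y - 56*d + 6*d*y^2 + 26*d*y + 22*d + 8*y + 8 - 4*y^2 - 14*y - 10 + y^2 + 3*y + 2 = 72*d^3 - 18*d + y^2*(6*d - 3) + y*(48*d^2 - 18*d - 3)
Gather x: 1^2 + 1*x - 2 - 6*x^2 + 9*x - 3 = -6*x^2 + 10*x - 4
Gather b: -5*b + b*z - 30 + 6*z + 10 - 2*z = b*(z - 5) + 4*z - 20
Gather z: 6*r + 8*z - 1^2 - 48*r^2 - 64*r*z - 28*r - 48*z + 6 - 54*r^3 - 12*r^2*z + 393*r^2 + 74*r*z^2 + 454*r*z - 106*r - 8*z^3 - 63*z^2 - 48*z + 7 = -54*r^3 + 345*r^2 - 128*r - 8*z^3 + z^2*(74*r - 63) + z*(-12*r^2 + 390*r - 88) + 12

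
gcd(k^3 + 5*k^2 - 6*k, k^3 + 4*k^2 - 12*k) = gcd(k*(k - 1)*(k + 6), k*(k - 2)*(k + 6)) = k^2 + 6*k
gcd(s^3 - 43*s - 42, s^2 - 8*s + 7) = s - 7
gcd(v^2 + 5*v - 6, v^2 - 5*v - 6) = 1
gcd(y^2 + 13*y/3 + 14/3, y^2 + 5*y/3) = 1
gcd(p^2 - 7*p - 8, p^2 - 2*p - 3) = p + 1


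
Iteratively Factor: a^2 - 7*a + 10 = (a - 5)*(a - 2)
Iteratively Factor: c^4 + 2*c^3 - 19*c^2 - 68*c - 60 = (c + 2)*(c^3 - 19*c - 30) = (c + 2)^2*(c^2 - 2*c - 15) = (c + 2)^2*(c + 3)*(c - 5)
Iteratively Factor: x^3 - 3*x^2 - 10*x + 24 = (x - 4)*(x^2 + x - 6) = (x - 4)*(x - 2)*(x + 3)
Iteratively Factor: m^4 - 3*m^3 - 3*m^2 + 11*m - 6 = (m - 3)*(m^3 - 3*m + 2) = (m - 3)*(m - 1)*(m^2 + m - 2) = (m - 3)*(m - 1)^2*(m + 2)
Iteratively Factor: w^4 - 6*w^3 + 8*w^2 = (w - 4)*(w^3 - 2*w^2) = w*(w - 4)*(w^2 - 2*w) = w*(w - 4)*(w - 2)*(w)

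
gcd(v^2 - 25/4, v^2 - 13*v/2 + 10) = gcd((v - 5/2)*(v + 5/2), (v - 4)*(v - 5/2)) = v - 5/2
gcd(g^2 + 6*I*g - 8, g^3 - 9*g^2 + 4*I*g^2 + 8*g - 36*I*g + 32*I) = g + 4*I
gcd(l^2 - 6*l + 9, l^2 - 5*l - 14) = 1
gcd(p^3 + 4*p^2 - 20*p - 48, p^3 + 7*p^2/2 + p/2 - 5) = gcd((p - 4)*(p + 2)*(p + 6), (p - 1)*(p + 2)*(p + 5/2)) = p + 2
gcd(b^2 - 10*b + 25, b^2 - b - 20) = b - 5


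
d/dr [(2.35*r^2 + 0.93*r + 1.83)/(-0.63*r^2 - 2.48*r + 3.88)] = (-5.2421*r^2 + 20.5418*r + 8.1468)/(0.3969*r^4 + 3.1248*r^3 + 1.2616*r^2 - 19.2448*r + 15.0544)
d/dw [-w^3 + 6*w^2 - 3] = 3*w*(4 - w)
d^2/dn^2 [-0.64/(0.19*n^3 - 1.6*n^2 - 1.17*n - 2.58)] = ((0.7296*n - 2.048)*(-0.19*n^3 + 1.6*n^2 + 1.17*n + 2.58) + 0.64*(-1.14*n^2 + 6.4*n + 2.34)*(-0.57*n^2 + 3.2*n + 1.17))/(-0.19*n^3 + 1.6*n^2 + 1.17*n + 2.58)^3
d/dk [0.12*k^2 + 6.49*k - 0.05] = 0.24*k + 6.49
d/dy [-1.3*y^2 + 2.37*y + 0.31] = 2.37 - 2.6*y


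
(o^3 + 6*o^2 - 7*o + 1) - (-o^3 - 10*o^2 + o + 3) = 2*o^3 + 16*o^2 - 8*o - 2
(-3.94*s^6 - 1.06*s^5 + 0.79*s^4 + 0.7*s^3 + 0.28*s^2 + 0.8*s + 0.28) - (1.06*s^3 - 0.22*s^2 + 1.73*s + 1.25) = -3.94*s^6 - 1.06*s^5 + 0.79*s^4 - 0.36*s^3 + 0.5*s^2 - 0.93*s - 0.97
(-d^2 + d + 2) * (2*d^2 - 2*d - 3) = -2*d^4 + 4*d^3 + 5*d^2 - 7*d - 6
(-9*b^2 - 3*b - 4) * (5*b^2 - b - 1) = -45*b^4 - 6*b^3 - 8*b^2 + 7*b + 4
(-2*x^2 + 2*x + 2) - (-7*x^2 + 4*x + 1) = 5*x^2 - 2*x + 1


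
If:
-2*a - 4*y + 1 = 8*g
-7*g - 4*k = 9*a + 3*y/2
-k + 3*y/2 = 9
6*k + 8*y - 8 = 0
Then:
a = 2793/986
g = -2373/986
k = -60/17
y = 62/17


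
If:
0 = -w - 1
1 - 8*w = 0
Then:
No Solution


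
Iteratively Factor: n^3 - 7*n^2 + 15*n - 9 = (n - 3)*(n^2 - 4*n + 3) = (n - 3)^2*(n - 1)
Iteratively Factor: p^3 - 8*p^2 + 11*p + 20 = (p + 1)*(p^2 - 9*p + 20) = (p - 4)*(p + 1)*(p - 5)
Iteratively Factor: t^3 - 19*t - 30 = (t + 2)*(t^2 - 2*t - 15) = (t + 2)*(t + 3)*(t - 5)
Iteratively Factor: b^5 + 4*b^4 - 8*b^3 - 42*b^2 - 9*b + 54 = (b - 1)*(b^4 + 5*b^3 - 3*b^2 - 45*b - 54) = (b - 1)*(b + 2)*(b^3 + 3*b^2 - 9*b - 27) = (b - 3)*(b - 1)*(b + 2)*(b^2 + 6*b + 9) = (b - 3)*(b - 1)*(b + 2)*(b + 3)*(b + 3)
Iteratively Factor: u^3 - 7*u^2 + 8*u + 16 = (u + 1)*(u^2 - 8*u + 16) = (u - 4)*(u + 1)*(u - 4)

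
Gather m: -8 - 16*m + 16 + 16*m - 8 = 0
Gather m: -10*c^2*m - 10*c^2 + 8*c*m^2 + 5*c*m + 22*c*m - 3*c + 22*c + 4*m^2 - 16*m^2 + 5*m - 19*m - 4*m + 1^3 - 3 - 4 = -10*c^2 + 19*c + m^2*(8*c - 12) + m*(-10*c^2 + 27*c - 18) - 6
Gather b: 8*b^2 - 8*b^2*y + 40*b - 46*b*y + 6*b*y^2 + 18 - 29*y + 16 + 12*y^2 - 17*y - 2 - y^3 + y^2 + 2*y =b^2*(8 - 8*y) + b*(6*y^2 - 46*y + 40) - y^3 + 13*y^2 - 44*y + 32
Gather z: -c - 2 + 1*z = -c + z - 2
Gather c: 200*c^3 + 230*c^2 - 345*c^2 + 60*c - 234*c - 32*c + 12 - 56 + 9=200*c^3 - 115*c^2 - 206*c - 35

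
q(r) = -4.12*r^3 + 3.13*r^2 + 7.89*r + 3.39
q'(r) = -12.36*r^2 + 6.26*r + 7.89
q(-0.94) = 2.16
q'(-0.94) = -8.92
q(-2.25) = 48.41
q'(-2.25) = -68.77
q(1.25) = 10.10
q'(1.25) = -3.60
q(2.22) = -8.75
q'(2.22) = -39.13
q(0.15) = 4.63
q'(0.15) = 8.55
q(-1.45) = 11.09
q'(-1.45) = -27.17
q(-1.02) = 2.97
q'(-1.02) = -11.35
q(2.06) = -3.09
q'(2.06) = -31.67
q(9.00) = -2675.55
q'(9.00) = -936.93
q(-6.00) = 958.65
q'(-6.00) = -474.63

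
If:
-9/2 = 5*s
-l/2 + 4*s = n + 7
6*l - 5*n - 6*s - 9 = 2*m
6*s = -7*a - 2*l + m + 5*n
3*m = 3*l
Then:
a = -3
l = -38/5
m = -38/5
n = -34/5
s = -9/10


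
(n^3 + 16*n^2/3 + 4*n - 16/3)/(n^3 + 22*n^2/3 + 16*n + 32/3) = (3*n - 2)/(3*n + 4)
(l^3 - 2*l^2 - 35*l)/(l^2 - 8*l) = (l^2 - 2*l - 35)/(l - 8)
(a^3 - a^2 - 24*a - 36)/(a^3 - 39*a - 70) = (a^2 - 3*a - 18)/(a^2 - 2*a - 35)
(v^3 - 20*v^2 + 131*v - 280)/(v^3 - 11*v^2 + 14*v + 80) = (v - 7)/(v + 2)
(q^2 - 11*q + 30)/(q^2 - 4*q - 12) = (q - 5)/(q + 2)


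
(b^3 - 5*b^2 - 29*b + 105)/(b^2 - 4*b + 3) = (b^2 - 2*b - 35)/(b - 1)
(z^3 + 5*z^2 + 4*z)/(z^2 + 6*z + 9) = z*(z^2 + 5*z + 4)/(z^2 + 6*z + 9)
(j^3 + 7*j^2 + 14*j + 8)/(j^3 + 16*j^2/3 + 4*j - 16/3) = 3*(j + 1)/(3*j - 2)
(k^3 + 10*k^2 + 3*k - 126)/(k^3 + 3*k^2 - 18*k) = (k + 7)/k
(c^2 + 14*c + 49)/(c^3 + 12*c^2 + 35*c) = (c + 7)/(c*(c + 5))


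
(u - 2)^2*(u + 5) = u^3 + u^2 - 16*u + 20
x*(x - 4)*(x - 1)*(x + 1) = x^4 - 4*x^3 - x^2 + 4*x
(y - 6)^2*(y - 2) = y^3 - 14*y^2 + 60*y - 72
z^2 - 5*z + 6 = (z - 3)*(z - 2)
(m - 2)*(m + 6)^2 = m^3 + 10*m^2 + 12*m - 72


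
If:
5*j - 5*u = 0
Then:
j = u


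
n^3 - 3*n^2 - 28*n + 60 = (n - 6)*(n - 2)*(n + 5)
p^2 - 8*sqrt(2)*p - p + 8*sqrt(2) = (p - 1)*(p - 8*sqrt(2))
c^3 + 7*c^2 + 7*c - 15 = (c - 1)*(c + 3)*(c + 5)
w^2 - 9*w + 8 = (w - 8)*(w - 1)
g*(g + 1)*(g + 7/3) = g^3 + 10*g^2/3 + 7*g/3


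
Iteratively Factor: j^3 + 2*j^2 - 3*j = (j)*(j^2 + 2*j - 3) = j*(j + 3)*(j - 1)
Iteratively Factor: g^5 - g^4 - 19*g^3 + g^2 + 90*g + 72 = (g + 3)*(g^4 - 4*g^3 - 7*g^2 + 22*g + 24) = (g + 2)*(g + 3)*(g^3 - 6*g^2 + 5*g + 12) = (g + 1)*(g + 2)*(g + 3)*(g^2 - 7*g + 12) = (g - 4)*(g + 1)*(g + 2)*(g + 3)*(g - 3)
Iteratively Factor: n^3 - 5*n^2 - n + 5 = (n + 1)*(n^2 - 6*n + 5) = (n - 1)*(n + 1)*(n - 5)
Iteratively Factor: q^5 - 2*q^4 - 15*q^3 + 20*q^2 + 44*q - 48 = (q + 3)*(q^4 - 5*q^3 + 20*q - 16) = (q - 4)*(q + 3)*(q^3 - q^2 - 4*q + 4) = (q - 4)*(q - 1)*(q + 3)*(q^2 - 4) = (q - 4)*(q - 1)*(q + 2)*(q + 3)*(q - 2)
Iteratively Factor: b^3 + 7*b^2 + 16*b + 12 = (b + 3)*(b^2 + 4*b + 4) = (b + 2)*(b + 3)*(b + 2)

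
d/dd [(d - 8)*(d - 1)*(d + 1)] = 3*d^2 - 16*d - 1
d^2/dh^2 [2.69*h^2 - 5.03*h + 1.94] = 5.38000000000000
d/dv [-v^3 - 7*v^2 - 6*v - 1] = -3*v^2 - 14*v - 6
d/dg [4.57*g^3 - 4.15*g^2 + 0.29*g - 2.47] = 13.71*g^2 - 8.3*g + 0.29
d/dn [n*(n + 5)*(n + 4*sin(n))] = n*(n + 5)*(4*cos(n) + 1) + n*(n + 4*sin(n)) + (n + 5)*(n + 4*sin(n))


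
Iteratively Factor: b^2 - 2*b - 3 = (b + 1)*(b - 3)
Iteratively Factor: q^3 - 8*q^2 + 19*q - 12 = (q - 1)*(q^2 - 7*q + 12) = (q - 3)*(q - 1)*(q - 4)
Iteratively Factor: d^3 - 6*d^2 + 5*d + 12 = (d - 4)*(d^2 - 2*d - 3) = (d - 4)*(d - 3)*(d + 1)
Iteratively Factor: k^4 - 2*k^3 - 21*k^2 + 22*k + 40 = (k - 5)*(k^3 + 3*k^2 - 6*k - 8) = (k - 5)*(k + 1)*(k^2 + 2*k - 8) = (k - 5)*(k - 2)*(k + 1)*(k + 4)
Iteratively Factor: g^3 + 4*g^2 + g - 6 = (g + 3)*(g^2 + g - 2) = (g - 1)*(g + 3)*(g + 2)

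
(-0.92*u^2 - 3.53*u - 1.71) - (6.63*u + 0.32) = -0.92*u^2 - 10.16*u - 2.03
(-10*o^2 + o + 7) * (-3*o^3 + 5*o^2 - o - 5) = 30*o^5 - 53*o^4 - 6*o^3 + 84*o^2 - 12*o - 35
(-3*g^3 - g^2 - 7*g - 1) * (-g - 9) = 3*g^4 + 28*g^3 + 16*g^2 + 64*g + 9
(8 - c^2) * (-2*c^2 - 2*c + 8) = 2*c^4 + 2*c^3 - 24*c^2 - 16*c + 64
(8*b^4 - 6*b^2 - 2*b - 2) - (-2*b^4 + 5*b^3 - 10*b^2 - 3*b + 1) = 10*b^4 - 5*b^3 + 4*b^2 + b - 3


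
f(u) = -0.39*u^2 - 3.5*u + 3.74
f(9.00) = -59.35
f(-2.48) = 10.02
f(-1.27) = 7.56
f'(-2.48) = -1.57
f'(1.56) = -4.72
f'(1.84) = -4.94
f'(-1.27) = -2.51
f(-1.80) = 8.78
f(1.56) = -2.67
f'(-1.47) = -2.35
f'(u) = -0.78*u - 3.5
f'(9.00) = -10.52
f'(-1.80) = -2.10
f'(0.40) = -3.81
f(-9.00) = 3.65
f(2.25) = -6.11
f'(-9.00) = 3.52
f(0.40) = 2.28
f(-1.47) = 8.04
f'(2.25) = -5.26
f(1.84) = -4.02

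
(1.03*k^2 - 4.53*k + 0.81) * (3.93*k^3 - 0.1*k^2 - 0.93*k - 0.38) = 4.0479*k^5 - 17.9059*k^4 + 2.6784*k^3 + 3.7405*k^2 + 0.9681*k - 0.3078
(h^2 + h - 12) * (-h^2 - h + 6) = -h^4 - 2*h^3 + 17*h^2 + 18*h - 72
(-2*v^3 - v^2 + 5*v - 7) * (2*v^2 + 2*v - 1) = -4*v^5 - 6*v^4 + 10*v^3 - 3*v^2 - 19*v + 7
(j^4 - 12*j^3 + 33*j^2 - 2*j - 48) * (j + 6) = j^5 - 6*j^4 - 39*j^3 + 196*j^2 - 60*j - 288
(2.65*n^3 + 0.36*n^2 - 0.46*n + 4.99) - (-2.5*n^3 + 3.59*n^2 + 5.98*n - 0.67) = 5.15*n^3 - 3.23*n^2 - 6.44*n + 5.66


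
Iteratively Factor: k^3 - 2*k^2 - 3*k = (k + 1)*(k^2 - 3*k) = (k - 3)*(k + 1)*(k)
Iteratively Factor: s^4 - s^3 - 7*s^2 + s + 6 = (s + 2)*(s^3 - 3*s^2 - s + 3) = (s - 1)*(s + 2)*(s^2 - 2*s - 3) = (s - 3)*(s - 1)*(s + 2)*(s + 1)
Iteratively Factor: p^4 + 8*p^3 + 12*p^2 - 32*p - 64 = (p + 2)*(p^3 + 6*p^2 - 32) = (p - 2)*(p + 2)*(p^2 + 8*p + 16) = (p - 2)*(p + 2)*(p + 4)*(p + 4)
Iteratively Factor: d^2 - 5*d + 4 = (d - 1)*(d - 4)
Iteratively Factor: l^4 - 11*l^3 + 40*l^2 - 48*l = (l - 4)*(l^3 - 7*l^2 + 12*l) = (l - 4)*(l - 3)*(l^2 - 4*l) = (l - 4)^2*(l - 3)*(l)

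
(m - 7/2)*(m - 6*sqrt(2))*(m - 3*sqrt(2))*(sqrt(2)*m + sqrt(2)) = sqrt(2)*m^4 - 18*m^3 - 5*sqrt(2)*m^3/2 + 45*m^2 + 65*sqrt(2)*m^2/2 - 90*sqrt(2)*m + 63*m - 126*sqrt(2)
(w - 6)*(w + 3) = w^2 - 3*w - 18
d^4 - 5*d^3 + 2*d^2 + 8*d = d*(d - 4)*(d - 2)*(d + 1)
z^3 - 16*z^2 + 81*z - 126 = (z - 7)*(z - 6)*(z - 3)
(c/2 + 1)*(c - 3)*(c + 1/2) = c^3/2 - c^2/4 - 13*c/4 - 3/2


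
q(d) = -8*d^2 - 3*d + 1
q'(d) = -16*d - 3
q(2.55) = -58.67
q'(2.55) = -43.80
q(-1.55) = -13.57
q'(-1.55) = 21.80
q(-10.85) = -908.23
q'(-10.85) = 170.60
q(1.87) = -32.59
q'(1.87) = -32.92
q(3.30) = -96.02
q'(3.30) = -55.80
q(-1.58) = -14.23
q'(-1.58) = 22.28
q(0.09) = 0.67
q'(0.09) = -4.44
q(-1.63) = -15.37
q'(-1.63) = 23.08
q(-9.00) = -620.00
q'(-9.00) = 141.00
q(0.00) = 1.00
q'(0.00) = -3.00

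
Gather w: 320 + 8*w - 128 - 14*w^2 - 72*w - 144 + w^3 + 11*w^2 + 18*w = w^3 - 3*w^2 - 46*w + 48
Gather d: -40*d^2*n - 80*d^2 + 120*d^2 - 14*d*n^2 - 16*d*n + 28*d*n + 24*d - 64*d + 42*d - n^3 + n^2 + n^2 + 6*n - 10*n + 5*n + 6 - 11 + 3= d^2*(40 - 40*n) + d*(-14*n^2 + 12*n + 2) - n^3 + 2*n^2 + n - 2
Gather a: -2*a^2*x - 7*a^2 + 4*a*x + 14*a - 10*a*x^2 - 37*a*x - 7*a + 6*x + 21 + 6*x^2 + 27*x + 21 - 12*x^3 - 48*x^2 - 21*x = a^2*(-2*x - 7) + a*(-10*x^2 - 33*x + 7) - 12*x^3 - 42*x^2 + 12*x + 42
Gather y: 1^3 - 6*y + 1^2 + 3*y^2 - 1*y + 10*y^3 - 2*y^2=10*y^3 + y^2 - 7*y + 2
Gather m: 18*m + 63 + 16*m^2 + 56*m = 16*m^2 + 74*m + 63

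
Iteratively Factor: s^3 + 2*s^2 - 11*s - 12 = (s + 4)*(s^2 - 2*s - 3) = (s - 3)*(s + 4)*(s + 1)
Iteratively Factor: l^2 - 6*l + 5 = (l - 5)*(l - 1)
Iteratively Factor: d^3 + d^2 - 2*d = (d + 2)*(d^2 - d) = (d - 1)*(d + 2)*(d)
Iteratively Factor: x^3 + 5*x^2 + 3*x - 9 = (x + 3)*(x^2 + 2*x - 3) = (x - 1)*(x + 3)*(x + 3)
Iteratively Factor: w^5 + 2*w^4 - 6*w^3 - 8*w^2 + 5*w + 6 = (w - 2)*(w^4 + 4*w^3 + 2*w^2 - 4*w - 3) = (w - 2)*(w + 1)*(w^3 + 3*w^2 - w - 3) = (w - 2)*(w + 1)*(w + 3)*(w^2 - 1) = (w - 2)*(w - 1)*(w + 1)*(w + 3)*(w + 1)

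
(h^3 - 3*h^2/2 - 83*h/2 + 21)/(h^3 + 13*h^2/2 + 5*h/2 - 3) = (h - 7)/(h + 1)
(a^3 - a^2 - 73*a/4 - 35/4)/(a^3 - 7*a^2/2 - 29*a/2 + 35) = (a + 1/2)/(a - 2)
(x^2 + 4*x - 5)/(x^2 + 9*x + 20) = (x - 1)/(x + 4)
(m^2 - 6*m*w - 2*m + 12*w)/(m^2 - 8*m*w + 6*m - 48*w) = (m^2 - 6*m*w - 2*m + 12*w)/(m^2 - 8*m*w + 6*m - 48*w)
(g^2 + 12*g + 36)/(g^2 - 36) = (g + 6)/(g - 6)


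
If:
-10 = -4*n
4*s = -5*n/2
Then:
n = 5/2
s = -25/16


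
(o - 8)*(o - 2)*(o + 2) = o^3 - 8*o^2 - 4*o + 32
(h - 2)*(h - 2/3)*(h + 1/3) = h^3 - 7*h^2/3 + 4*h/9 + 4/9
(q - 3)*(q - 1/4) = q^2 - 13*q/4 + 3/4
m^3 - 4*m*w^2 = m*(m - 2*w)*(m + 2*w)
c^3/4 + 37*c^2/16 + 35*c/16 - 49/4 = (c/4 + 1)*(c - 7/4)*(c + 7)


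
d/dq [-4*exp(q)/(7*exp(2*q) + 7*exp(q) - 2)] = (28*exp(2*q) + 8)*exp(q)/(49*exp(4*q) + 98*exp(3*q) + 21*exp(2*q) - 28*exp(q) + 4)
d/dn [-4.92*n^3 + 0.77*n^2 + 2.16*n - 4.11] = -14.76*n^2 + 1.54*n + 2.16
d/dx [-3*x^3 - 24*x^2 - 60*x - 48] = -9*x^2 - 48*x - 60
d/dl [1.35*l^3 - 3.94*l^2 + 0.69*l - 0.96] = 4.05*l^2 - 7.88*l + 0.69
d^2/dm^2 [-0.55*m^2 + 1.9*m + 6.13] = -1.10000000000000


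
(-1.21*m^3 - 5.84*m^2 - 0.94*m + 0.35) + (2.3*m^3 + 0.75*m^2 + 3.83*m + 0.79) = 1.09*m^3 - 5.09*m^2 + 2.89*m + 1.14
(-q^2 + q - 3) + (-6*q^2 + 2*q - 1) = -7*q^2 + 3*q - 4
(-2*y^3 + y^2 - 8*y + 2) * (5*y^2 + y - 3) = -10*y^5 + 3*y^4 - 33*y^3 - y^2 + 26*y - 6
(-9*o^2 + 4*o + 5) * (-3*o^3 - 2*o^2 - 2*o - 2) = 27*o^5 + 6*o^4 - 5*o^3 - 18*o - 10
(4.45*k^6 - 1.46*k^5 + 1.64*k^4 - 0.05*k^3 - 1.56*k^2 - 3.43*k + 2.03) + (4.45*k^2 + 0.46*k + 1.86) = 4.45*k^6 - 1.46*k^5 + 1.64*k^4 - 0.05*k^3 + 2.89*k^2 - 2.97*k + 3.89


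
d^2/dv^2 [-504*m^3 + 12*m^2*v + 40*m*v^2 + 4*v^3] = 80*m + 24*v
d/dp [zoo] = 0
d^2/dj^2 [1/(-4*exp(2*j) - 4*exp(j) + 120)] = (-2*(2*exp(j) + 1)^2*exp(j) + (4*exp(j) + 1)*(exp(2*j) + exp(j) - 30))*exp(j)/(4*(exp(2*j) + exp(j) - 30)^3)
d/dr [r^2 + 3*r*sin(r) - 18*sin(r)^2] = 3*r*cos(r) + 2*r + 3*sin(r) - 18*sin(2*r)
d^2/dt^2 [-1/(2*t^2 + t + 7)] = 2*(4*t^2 + 2*t - (4*t + 1)^2 + 14)/(2*t^2 + t + 7)^3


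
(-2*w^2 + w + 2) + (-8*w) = -2*w^2 - 7*w + 2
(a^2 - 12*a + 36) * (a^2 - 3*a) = a^4 - 15*a^3 + 72*a^2 - 108*a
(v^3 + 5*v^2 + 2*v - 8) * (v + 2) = v^4 + 7*v^3 + 12*v^2 - 4*v - 16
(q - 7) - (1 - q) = 2*q - 8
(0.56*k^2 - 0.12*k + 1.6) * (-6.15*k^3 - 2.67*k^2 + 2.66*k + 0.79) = -3.444*k^5 - 0.7572*k^4 - 8.03*k^3 - 4.1488*k^2 + 4.1612*k + 1.264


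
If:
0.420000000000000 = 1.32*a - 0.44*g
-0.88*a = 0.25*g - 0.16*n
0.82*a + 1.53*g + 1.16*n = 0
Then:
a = 0.19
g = -0.40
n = 0.40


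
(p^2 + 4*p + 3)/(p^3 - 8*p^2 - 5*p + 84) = (p + 1)/(p^2 - 11*p + 28)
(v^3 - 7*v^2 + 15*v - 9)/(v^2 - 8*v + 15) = (v^2 - 4*v + 3)/(v - 5)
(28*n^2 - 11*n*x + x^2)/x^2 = 28*n^2/x^2 - 11*n/x + 1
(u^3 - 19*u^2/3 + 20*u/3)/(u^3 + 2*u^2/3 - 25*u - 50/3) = u*(3*u - 4)/(3*u^2 + 17*u + 10)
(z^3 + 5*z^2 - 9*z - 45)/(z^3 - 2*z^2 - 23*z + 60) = (z + 3)/(z - 4)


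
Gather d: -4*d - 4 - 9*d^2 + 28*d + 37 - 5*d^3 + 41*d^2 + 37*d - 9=-5*d^3 + 32*d^2 + 61*d + 24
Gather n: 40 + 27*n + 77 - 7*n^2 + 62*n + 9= -7*n^2 + 89*n + 126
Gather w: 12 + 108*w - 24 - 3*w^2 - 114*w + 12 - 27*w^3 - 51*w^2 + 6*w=-27*w^3 - 54*w^2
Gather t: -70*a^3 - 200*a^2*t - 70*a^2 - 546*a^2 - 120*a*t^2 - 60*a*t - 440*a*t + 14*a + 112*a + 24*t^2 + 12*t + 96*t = -70*a^3 - 616*a^2 + 126*a + t^2*(24 - 120*a) + t*(-200*a^2 - 500*a + 108)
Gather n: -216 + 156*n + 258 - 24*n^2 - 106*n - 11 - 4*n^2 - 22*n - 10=-28*n^2 + 28*n + 21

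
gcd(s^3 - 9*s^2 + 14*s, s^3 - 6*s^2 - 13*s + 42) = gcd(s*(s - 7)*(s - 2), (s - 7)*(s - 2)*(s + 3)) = s^2 - 9*s + 14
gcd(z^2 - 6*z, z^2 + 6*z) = z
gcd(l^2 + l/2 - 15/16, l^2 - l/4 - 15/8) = l + 5/4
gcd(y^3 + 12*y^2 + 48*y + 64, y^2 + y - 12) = y + 4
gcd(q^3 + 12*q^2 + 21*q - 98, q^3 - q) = 1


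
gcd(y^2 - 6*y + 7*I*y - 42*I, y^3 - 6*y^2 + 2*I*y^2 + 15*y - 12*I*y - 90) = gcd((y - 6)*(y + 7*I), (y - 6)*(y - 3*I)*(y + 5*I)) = y - 6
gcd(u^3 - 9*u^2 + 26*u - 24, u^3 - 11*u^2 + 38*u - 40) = u^2 - 6*u + 8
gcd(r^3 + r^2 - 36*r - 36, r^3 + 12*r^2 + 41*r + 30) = r^2 + 7*r + 6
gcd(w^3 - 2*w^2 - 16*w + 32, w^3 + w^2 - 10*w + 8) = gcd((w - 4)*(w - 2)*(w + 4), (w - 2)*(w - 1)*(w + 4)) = w^2 + 2*w - 8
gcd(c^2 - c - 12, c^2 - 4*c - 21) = c + 3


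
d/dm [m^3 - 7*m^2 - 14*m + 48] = 3*m^2 - 14*m - 14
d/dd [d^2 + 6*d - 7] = 2*d + 6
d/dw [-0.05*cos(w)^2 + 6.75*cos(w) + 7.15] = (0.1*cos(w) - 6.75)*sin(w)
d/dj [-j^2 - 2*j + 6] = -2*j - 2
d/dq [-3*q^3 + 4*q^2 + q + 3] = -9*q^2 + 8*q + 1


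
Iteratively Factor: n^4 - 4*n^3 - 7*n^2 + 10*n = (n)*(n^3 - 4*n^2 - 7*n + 10) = n*(n + 2)*(n^2 - 6*n + 5) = n*(n - 1)*(n + 2)*(n - 5)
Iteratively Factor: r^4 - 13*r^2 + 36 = (r + 2)*(r^3 - 2*r^2 - 9*r + 18) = (r - 2)*(r + 2)*(r^2 - 9) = (r - 2)*(r + 2)*(r + 3)*(r - 3)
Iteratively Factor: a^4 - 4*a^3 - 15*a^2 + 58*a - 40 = (a - 1)*(a^3 - 3*a^2 - 18*a + 40) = (a - 5)*(a - 1)*(a^2 + 2*a - 8) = (a - 5)*(a - 2)*(a - 1)*(a + 4)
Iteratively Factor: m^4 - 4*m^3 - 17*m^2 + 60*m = (m - 5)*(m^3 + m^2 - 12*m) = (m - 5)*(m + 4)*(m^2 - 3*m) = m*(m - 5)*(m + 4)*(m - 3)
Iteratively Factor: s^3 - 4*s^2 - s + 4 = (s - 1)*(s^2 - 3*s - 4) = (s - 4)*(s - 1)*(s + 1)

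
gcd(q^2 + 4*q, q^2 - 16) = q + 4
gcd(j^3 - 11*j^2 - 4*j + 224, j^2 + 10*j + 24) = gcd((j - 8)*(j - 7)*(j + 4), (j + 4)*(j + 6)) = j + 4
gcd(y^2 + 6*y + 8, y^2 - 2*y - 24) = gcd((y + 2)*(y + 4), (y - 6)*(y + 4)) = y + 4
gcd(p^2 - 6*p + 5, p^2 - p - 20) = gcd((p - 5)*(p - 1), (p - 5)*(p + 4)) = p - 5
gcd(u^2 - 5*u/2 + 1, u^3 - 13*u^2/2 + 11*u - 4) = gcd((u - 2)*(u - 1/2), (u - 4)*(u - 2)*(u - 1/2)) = u^2 - 5*u/2 + 1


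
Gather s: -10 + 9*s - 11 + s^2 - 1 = s^2 + 9*s - 22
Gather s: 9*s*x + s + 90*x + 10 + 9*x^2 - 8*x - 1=s*(9*x + 1) + 9*x^2 + 82*x + 9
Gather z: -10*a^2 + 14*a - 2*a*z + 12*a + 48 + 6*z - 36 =-10*a^2 + 26*a + z*(6 - 2*a) + 12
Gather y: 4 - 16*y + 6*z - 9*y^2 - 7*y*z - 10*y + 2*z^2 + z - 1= -9*y^2 + y*(-7*z - 26) + 2*z^2 + 7*z + 3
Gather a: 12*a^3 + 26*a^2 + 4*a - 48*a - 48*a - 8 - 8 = 12*a^3 + 26*a^2 - 92*a - 16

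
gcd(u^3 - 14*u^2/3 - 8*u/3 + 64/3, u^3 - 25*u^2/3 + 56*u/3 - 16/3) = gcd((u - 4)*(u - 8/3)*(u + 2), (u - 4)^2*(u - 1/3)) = u - 4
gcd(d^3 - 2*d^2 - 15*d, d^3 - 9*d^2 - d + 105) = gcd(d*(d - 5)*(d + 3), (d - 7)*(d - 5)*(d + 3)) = d^2 - 2*d - 15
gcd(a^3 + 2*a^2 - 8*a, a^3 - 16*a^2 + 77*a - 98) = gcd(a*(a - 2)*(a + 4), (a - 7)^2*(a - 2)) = a - 2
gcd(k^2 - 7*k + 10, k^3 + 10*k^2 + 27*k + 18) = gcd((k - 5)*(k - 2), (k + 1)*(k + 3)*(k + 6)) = 1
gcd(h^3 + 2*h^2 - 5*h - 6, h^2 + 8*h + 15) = h + 3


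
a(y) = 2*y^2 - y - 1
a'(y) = 4*y - 1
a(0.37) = -1.10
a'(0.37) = 0.48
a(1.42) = 1.61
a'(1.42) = 4.68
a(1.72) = 3.20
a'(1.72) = 5.88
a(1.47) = 1.85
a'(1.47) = 4.88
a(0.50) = -1.00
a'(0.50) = 1.00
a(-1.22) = 3.20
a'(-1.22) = -5.88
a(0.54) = -0.96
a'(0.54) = 1.16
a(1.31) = 1.12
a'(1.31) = 4.24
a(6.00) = 65.00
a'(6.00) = 23.00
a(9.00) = 152.00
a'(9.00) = 35.00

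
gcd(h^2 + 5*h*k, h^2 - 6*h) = h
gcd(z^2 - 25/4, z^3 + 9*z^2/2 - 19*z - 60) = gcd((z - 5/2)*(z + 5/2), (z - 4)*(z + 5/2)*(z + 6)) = z + 5/2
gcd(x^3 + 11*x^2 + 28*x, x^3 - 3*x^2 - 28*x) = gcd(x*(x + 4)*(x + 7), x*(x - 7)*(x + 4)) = x^2 + 4*x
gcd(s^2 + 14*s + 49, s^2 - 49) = s + 7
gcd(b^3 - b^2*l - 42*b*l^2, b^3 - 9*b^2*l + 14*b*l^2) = b^2 - 7*b*l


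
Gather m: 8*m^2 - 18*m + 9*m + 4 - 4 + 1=8*m^2 - 9*m + 1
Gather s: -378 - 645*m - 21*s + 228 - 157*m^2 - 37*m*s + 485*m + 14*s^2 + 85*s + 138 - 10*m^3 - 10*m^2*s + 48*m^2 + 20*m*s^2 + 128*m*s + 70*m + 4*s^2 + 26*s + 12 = -10*m^3 - 109*m^2 - 90*m + s^2*(20*m + 18) + s*(-10*m^2 + 91*m + 90)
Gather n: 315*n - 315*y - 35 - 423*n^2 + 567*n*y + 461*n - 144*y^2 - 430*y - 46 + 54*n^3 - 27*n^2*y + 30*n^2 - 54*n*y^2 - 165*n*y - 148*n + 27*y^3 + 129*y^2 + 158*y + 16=54*n^3 + n^2*(-27*y - 393) + n*(-54*y^2 + 402*y + 628) + 27*y^3 - 15*y^2 - 587*y - 65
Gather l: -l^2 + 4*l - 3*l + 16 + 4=-l^2 + l + 20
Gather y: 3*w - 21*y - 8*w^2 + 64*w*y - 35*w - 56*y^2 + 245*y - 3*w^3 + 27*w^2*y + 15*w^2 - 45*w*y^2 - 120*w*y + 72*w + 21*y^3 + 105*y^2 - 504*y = -3*w^3 + 7*w^2 + 40*w + 21*y^3 + y^2*(49 - 45*w) + y*(27*w^2 - 56*w - 280)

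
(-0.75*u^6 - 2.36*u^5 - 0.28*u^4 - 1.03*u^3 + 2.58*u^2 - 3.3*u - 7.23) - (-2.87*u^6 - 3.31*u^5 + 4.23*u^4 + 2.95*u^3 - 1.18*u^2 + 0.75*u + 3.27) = 2.12*u^6 + 0.95*u^5 - 4.51*u^4 - 3.98*u^3 + 3.76*u^2 - 4.05*u - 10.5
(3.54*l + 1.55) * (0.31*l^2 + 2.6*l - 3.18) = 1.0974*l^3 + 9.6845*l^2 - 7.2272*l - 4.929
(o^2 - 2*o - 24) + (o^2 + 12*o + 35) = 2*o^2 + 10*o + 11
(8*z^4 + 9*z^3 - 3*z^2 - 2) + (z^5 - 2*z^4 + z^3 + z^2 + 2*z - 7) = z^5 + 6*z^4 + 10*z^3 - 2*z^2 + 2*z - 9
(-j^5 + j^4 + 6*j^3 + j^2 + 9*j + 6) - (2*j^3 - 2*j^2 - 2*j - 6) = -j^5 + j^4 + 4*j^3 + 3*j^2 + 11*j + 12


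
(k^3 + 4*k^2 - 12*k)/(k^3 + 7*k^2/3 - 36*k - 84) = 3*k*(k - 2)/(3*k^2 - 11*k - 42)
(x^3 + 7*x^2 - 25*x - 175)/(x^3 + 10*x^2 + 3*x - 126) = (x^2 - 25)/(x^2 + 3*x - 18)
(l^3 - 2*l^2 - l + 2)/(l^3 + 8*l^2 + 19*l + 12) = (l^2 - 3*l + 2)/(l^2 + 7*l + 12)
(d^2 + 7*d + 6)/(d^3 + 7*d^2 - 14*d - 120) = (d + 1)/(d^2 + d - 20)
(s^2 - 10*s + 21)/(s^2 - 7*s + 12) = (s - 7)/(s - 4)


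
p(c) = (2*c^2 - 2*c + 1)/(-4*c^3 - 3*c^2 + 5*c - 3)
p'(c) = (4*c - 2)/(-4*c^3 - 3*c^2 + 5*c - 3) + (2*c^2 - 2*c + 1)*(12*c^2 + 6*c - 5)/(-4*c^3 - 3*c^2 + 5*c - 3)^2 = (8*c^4 - 16*c^3 + 16*c^2 - 6*c + 1)/(16*c^6 + 24*c^5 - 31*c^4 - 6*c^3 + 43*c^2 - 30*c + 9)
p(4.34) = -0.08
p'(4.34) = 0.01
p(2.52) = -0.12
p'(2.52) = 0.03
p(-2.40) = 0.75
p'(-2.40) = 1.12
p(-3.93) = 0.23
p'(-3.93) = 0.10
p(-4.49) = 0.18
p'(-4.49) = 0.07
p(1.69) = -0.15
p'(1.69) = 0.05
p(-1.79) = 7.97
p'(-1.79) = 124.57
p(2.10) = -0.13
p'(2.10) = 0.04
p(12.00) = -0.04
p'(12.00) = 0.00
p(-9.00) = 0.07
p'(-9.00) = 0.01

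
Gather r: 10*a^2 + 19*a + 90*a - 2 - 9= 10*a^2 + 109*a - 11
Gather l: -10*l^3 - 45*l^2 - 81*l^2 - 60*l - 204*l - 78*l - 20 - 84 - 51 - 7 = -10*l^3 - 126*l^2 - 342*l - 162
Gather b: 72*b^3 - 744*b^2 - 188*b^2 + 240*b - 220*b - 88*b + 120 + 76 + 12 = 72*b^3 - 932*b^2 - 68*b + 208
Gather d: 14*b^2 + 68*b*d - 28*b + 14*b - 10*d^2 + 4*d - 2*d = 14*b^2 - 14*b - 10*d^2 + d*(68*b + 2)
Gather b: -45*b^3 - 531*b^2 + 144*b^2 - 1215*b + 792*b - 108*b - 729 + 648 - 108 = -45*b^3 - 387*b^2 - 531*b - 189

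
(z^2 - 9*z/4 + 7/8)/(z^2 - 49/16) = 2*(2*z - 1)/(4*z + 7)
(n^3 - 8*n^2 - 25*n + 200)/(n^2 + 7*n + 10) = (n^2 - 13*n + 40)/(n + 2)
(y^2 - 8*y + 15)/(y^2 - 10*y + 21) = (y - 5)/(y - 7)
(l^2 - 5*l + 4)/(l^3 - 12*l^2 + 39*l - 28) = 1/(l - 7)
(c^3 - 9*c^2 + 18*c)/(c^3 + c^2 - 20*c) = (c^2 - 9*c + 18)/(c^2 + c - 20)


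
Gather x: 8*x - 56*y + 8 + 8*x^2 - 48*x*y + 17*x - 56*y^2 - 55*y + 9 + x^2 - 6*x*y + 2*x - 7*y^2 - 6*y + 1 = 9*x^2 + x*(27 - 54*y) - 63*y^2 - 117*y + 18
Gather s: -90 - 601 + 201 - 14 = -504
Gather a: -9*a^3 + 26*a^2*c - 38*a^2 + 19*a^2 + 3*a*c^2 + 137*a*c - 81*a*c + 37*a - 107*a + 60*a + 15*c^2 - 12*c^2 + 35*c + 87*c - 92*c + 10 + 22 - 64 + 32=-9*a^3 + a^2*(26*c - 19) + a*(3*c^2 + 56*c - 10) + 3*c^2 + 30*c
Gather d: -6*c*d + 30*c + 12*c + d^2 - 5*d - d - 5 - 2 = 42*c + d^2 + d*(-6*c - 6) - 7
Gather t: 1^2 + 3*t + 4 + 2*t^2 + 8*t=2*t^2 + 11*t + 5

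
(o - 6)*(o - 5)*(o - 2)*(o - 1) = o^4 - 14*o^3 + 65*o^2 - 112*o + 60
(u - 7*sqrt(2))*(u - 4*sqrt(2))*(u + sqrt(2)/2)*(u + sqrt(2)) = u^4 - 19*sqrt(2)*u^3/2 + 24*u^2 + 73*sqrt(2)*u + 56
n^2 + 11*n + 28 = (n + 4)*(n + 7)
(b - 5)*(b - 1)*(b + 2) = b^3 - 4*b^2 - 7*b + 10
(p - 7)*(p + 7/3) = p^2 - 14*p/3 - 49/3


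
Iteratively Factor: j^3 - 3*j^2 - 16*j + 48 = (j + 4)*(j^2 - 7*j + 12) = (j - 4)*(j + 4)*(j - 3)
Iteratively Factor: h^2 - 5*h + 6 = (h - 2)*(h - 3)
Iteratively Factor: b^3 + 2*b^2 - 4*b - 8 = (b + 2)*(b^2 - 4) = (b - 2)*(b + 2)*(b + 2)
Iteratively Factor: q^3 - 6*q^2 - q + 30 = (q - 3)*(q^2 - 3*q - 10) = (q - 3)*(q + 2)*(q - 5)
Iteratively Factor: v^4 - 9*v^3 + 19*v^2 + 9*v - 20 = (v - 1)*(v^3 - 8*v^2 + 11*v + 20) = (v - 4)*(v - 1)*(v^2 - 4*v - 5) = (v - 5)*(v - 4)*(v - 1)*(v + 1)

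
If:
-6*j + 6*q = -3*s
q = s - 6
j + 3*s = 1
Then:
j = -11/3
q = -40/9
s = 14/9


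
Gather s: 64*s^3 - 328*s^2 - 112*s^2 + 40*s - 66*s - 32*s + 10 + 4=64*s^3 - 440*s^2 - 58*s + 14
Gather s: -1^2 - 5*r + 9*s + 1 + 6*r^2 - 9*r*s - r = 6*r^2 - 6*r + s*(9 - 9*r)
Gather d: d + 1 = d + 1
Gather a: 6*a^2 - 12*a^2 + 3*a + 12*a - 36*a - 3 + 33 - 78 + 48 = -6*a^2 - 21*a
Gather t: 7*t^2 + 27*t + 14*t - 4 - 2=7*t^2 + 41*t - 6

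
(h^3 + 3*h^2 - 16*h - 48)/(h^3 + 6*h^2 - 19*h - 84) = (h + 4)/(h + 7)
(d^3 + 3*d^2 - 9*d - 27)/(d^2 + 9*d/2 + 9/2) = 2*(d^2 - 9)/(2*d + 3)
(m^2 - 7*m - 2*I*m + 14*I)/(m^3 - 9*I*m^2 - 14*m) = (m - 7)/(m*(m - 7*I))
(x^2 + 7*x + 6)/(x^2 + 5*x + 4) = (x + 6)/(x + 4)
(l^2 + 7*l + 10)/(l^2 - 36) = (l^2 + 7*l + 10)/(l^2 - 36)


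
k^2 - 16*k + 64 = (k - 8)^2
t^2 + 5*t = t*(t + 5)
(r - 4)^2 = r^2 - 8*r + 16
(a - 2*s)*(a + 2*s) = a^2 - 4*s^2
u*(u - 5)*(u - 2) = u^3 - 7*u^2 + 10*u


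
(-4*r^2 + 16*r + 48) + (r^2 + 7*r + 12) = -3*r^2 + 23*r + 60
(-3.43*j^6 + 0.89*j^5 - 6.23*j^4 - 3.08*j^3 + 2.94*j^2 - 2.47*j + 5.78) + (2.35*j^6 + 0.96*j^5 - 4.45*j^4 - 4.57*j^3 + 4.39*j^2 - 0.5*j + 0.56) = -1.08*j^6 + 1.85*j^5 - 10.68*j^4 - 7.65*j^3 + 7.33*j^2 - 2.97*j + 6.34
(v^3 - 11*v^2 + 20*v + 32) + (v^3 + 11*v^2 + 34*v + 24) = 2*v^3 + 54*v + 56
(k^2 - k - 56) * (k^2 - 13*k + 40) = k^4 - 14*k^3 - 3*k^2 + 688*k - 2240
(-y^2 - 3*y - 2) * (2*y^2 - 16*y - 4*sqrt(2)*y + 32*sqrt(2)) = -2*y^4 + 4*sqrt(2)*y^3 + 10*y^3 - 20*sqrt(2)*y^2 + 44*y^2 - 88*sqrt(2)*y + 32*y - 64*sqrt(2)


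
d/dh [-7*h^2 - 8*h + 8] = -14*h - 8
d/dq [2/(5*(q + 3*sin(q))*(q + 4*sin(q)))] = -(14*q*cos(q) + 4*q + 14*sin(q) + 24*sin(2*q))/(5*(q + 3*sin(q))^2*(q + 4*sin(q))^2)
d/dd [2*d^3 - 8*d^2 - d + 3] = 6*d^2 - 16*d - 1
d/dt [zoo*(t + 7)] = zoo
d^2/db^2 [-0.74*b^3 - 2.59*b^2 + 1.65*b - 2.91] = -4.44*b - 5.18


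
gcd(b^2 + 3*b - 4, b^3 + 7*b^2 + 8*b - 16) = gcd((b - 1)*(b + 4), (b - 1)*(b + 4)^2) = b^2 + 3*b - 4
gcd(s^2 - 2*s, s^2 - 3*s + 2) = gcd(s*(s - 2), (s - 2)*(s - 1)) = s - 2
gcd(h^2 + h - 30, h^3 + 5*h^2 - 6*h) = h + 6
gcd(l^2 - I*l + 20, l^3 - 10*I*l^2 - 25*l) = l - 5*I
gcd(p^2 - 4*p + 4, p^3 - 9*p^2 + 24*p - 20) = p^2 - 4*p + 4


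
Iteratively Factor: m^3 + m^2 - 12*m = (m)*(m^2 + m - 12) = m*(m - 3)*(m + 4)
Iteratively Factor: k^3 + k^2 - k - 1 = (k - 1)*(k^2 + 2*k + 1) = (k - 1)*(k + 1)*(k + 1)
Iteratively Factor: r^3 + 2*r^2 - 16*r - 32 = (r - 4)*(r^2 + 6*r + 8) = (r - 4)*(r + 4)*(r + 2)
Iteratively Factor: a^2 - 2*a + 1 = (a - 1)*(a - 1)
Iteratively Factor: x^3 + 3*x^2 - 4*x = (x)*(x^2 + 3*x - 4) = x*(x - 1)*(x + 4)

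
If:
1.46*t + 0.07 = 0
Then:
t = -0.05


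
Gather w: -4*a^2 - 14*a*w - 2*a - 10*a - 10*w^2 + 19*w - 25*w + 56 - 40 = -4*a^2 - 12*a - 10*w^2 + w*(-14*a - 6) + 16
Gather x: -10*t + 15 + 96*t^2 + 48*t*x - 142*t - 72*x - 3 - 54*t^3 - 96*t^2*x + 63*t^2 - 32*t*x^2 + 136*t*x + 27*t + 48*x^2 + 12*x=-54*t^3 + 159*t^2 - 125*t + x^2*(48 - 32*t) + x*(-96*t^2 + 184*t - 60) + 12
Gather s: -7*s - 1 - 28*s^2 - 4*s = -28*s^2 - 11*s - 1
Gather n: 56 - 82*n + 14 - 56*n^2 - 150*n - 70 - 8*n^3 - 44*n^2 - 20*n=-8*n^3 - 100*n^2 - 252*n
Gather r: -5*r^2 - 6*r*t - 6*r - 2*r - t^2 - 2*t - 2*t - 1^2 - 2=-5*r^2 + r*(-6*t - 8) - t^2 - 4*t - 3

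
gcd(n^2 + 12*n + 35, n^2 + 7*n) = n + 7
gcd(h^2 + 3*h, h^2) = h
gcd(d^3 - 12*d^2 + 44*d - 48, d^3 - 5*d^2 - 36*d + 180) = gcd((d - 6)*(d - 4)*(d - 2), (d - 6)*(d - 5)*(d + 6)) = d - 6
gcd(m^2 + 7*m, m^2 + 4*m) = m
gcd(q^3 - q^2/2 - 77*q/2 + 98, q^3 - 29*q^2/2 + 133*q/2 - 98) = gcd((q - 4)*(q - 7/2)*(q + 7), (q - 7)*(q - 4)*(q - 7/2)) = q^2 - 15*q/2 + 14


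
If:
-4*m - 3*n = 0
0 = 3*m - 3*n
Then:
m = 0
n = 0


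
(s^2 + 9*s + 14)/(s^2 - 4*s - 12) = (s + 7)/(s - 6)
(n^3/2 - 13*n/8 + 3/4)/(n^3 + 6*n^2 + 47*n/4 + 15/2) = (4*n^2 - 8*n + 3)/(2*(4*n^2 + 16*n + 15))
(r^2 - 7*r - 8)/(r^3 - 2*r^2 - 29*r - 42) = (-r^2 + 7*r + 8)/(-r^3 + 2*r^2 + 29*r + 42)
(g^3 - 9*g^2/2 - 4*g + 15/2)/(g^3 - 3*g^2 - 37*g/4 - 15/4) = 2*(g - 1)/(2*g + 1)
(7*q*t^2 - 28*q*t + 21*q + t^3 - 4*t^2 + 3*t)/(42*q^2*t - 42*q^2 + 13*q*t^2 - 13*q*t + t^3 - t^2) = (t - 3)/(6*q + t)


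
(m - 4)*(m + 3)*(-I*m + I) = -I*m^3 + 2*I*m^2 + 11*I*m - 12*I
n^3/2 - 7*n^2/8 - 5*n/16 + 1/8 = (n/2 + 1/4)*(n - 2)*(n - 1/4)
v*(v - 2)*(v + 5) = v^3 + 3*v^2 - 10*v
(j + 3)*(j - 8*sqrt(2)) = j^2 - 8*sqrt(2)*j + 3*j - 24*sqrt(2)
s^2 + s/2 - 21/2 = (s - 3)*(s + 7/2)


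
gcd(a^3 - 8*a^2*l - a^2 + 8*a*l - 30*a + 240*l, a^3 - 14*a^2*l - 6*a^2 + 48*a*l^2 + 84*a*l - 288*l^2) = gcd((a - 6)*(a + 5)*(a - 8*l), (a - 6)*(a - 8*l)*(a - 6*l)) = a^2 - 8*a*l - 6*a + 48*l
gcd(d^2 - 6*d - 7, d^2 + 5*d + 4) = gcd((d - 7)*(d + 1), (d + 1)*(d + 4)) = d + 1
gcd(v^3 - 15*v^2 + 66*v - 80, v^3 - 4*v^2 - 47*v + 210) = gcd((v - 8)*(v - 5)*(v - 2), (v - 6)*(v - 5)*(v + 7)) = v - 5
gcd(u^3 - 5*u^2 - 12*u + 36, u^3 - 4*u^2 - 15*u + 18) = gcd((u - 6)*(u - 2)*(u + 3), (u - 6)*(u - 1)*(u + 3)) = u^2 - 3*u - 18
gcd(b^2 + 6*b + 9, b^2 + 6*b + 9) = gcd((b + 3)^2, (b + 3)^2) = b^2 + 6*b + 9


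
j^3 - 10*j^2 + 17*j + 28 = (j - 7)*(j - 4)*(j + 1)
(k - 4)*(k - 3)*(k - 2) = k^3 - 9*k^2 + 26*k - 24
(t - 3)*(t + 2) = t^2 - t - 6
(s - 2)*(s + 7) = s^2 + 5*s - 14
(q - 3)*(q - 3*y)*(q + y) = q^3 - 2*q^2*y - 3*q^2 - 3*q*y^2 + 6*q*y + 9*y^2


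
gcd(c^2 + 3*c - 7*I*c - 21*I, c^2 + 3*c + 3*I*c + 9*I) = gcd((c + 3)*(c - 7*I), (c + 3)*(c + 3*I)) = c + 3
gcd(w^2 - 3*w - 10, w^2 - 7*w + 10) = w - 5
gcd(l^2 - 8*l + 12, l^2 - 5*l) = 1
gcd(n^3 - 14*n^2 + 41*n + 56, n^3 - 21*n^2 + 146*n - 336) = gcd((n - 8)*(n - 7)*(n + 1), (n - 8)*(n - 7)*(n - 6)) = n^2 - 15*n + 56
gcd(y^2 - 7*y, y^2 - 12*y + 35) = y - 7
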